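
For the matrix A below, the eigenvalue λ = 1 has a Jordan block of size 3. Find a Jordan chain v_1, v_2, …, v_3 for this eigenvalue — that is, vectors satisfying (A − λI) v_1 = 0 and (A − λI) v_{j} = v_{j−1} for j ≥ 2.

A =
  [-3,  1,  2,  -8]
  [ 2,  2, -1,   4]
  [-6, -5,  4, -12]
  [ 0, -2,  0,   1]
A Jordan chain for λ = 1 of length 3:
v_1 = (6, 0, -4, -4)ᵀ
v_2 = (-4, 2, -6, 0)ᵀ
v_3 = (1, 0, 0, 0)ᵀ

Let N = A − (1)·I. We want v_3 with N^3 v_3 = 0 but N^2 v_3 ≠ 0; then v_{j-1} := N · v_j for j = 3, …, 2.

Pick v_3 = (1, 0, 0, 0)ᵀ.
Then v_2 = N · v_3 = (-4, 2, -6, 0)ᵀ.
Then v_1 = N · v_2 = (6, 0, -4, -4)ᵀ.

Sanity check: (A − (1)·I) v_1 = (0, 0, 0, 0)ᵀ = 0. ✓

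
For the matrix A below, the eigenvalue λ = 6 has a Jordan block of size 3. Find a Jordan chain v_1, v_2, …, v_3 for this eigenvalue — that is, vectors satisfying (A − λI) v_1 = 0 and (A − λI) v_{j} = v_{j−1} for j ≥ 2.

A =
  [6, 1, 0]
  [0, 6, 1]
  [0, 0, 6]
A Jordan chain for λ = 6 of length 3:
v_1 = (1, 0, 0)ᵀ
v_2 = (0, 1, 0)ᵀ
v_3 = (0, 0, 1)ᵀ

Let N = A − (6)·I. We want v_3 with N^3 v_3 = 0 but N^2 v_3 ≠ 0; then v_{j-1} := N · v_j for j = 3, …, 2.

Pick v_3 = (0, 0, 1)ᵀ.
Then v_2 = N · v_3 = (0, 1, 0)ᵀ.
Then v_1 = N · v_2 = (1, 0, 0)ᵀ.

Sanity check: (A − (6)·I) v_1 = (0, 0, 0)ᵀ = 0. ✓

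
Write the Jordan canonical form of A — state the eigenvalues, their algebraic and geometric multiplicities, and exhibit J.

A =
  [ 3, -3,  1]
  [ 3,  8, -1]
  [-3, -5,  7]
J_3(6)

The characteristic polynomial is
  det(x·I − A) = x^3 - 18*x^2 + 108*x - 216 = (x - 6)^3

Eigenvalues and multiplicities (the geometric multiplicity of λ is n − rank(A − λI), which equals the number of Jordan blocks for λ):
  λ = 6: algebraic multiplicity = 3, geometric multiplicity = 1

Determining the block sizes for each eigenvalue:
  λ = 6: one block (gm = 1), so the single block has size am = 3 → block sizes [3]

Assembling the blocks gives a Jordan form
J =
  [6, 1, 0]
  [0, 6, 1]
  [0, 0, 6]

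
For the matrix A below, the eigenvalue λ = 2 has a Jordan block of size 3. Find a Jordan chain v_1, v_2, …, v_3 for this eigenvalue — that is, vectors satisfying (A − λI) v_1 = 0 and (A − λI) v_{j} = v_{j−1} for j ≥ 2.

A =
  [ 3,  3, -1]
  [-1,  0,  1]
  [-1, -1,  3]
A Jordan chain for λ = 2 of length 3:
v_1 = (-1, 0, -1)ᵀ
v_2 = (1, -1, -1)ᵀ
v_3 = (1, 0, 0)ᵀ

Let N = A − (2)·I. We want v_3 with N^3 v_3 = 0 but N^2 v_3 ≠ 0; then v_{j-1} := N · v_j for j = 3, …, 2.

Pick v_3 = (1, 0, 0)ᵀ.
Then v_2 = N · v_3 = (1, -1, -1)ᵀ.
Then v_1 = N · v_2 = (-1, 0, -1)ᵀ.

Sanity check: (A − (2)·I) v_1 = (0, 0, 0)ᵀ = 0. ✓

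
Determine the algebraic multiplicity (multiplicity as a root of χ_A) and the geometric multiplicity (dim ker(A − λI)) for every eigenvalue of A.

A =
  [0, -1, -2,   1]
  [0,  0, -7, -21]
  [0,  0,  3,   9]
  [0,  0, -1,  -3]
λ = 0: alg = 4, geom = 2

Step 1 — factor the characteristic polynomial to read off the algebraic multiplicities:
  χ_A(x) = x^4

Step 2 — compute geometric multiplicities via the rank-nullity identity g(λ) = n − rank(A − λI):
  rank(A − (0)·I) = 2, so dim ker(A − (0)·I) = n − 2 = 2

Summary:
  λ = 0: algebraic multiplicity = 4, geometric multiplicity = 2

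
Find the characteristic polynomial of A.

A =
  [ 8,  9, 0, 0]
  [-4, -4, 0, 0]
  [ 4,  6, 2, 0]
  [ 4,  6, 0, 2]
x^4 - 8*x^3 + 24*x^2 - 32*x + 16

Expanding det(x·I − A) (e.g. by cofactor expansion or by noting that A is similar to its Jordan form J, which has the same characteristic polynomial as A) gives
  χ_A(x) = x^4 - 8*x^3 + 24*x^2 - 32*x + 16
which factors as (x - 2)^4. The eigenvalues (with algebraic multiplicities) are λ = 2 with multiplicity 4.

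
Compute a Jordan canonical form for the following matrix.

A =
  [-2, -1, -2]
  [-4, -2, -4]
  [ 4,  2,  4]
J_2(0) ⊕ J_1(0)

The characteristic polynomial is
  det(x·I − A) = x^3

Eigenvalues and multiplicities (the geometric multiplicity of λ is n − rank(A − λI), which equals the number of Jordan blocks for λ):
  λ = 0: algebraic multiplicity = 3, geometric multiplicity = 2

Determining the block sizes for each eigenvalue:
  λ = 0: 2 blocks summing to 3 forces exactly one block of size 2 and the rest size 1 → block sizes [2, 1]

Assembling the blocks gives a Jordan form
J =
  [0, 1, 0]
  [0, 0, 0]
  [0, 0, 0]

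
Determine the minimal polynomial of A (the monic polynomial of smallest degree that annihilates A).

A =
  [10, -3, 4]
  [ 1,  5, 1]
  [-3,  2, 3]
x^3 - 18*x^2 + 108*x - 216

The characteristic polynomial is χ_A(x) = (x - 6)^3, so the eigenvalues are known. The minimal polynomial is
  m_A(x) = Π_λ (x − λ)^{k_λ}
where k_λ is the size of the *largest* Jordan block for λ (equivalently, the smallest k with (A − λI)^k v = 0 for every generalised eigenvector v of λ).

  λ = 6: largest Jordan block has size 3, contributing (x − 6)^3

So m_A(x) = (x - 6)^3 = x^3 - 18*x^2 + 108*x - 216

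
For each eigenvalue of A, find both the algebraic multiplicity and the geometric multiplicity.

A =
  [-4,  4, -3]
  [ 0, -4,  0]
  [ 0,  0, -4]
λ = -4: alg = 3, geom = 2

Step 1 — factor the characteristic polynomial to read off the algebraic multiplicities:
  χ_A(x) = (x + 4)^3

Step 2 — compute geometric multiplicities via the rank-nullity identity g(λ) = n − rank(A − λI):
  rank(A − (-4)·I) = 1, so dim ker(A − (-4)·I) = n − 1 = 2

Summary:
  λ = -4: algebraic multiplicity = 3, geometric multiplicity = 2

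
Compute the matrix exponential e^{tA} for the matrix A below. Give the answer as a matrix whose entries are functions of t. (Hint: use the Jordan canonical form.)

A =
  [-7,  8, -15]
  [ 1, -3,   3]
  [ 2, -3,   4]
e^{tA} =
  [3*t^2*exp(-2*t)/2 - 5*t*exp(-2*t) + exp(-2*t), -3*t^2*exp(-2*t)/2 + 8*t*exp(-2*t), 9*t^2*exp(-2*t)/2 - 15*t*exp(-2*t)]
  [t*exp(-2*t), -t*exp(-2*t) + exp(-2*t), 3*t*exp(-2*t)]
  [-t^2*exp(-2*t)/2 + 2*t*exp(-2*t), t^2*exp(-2*t)/2 - 3*t*exp(-2*t), -3*t^2*exp(-2*t)/2 + 6*t*exp(-2*t) + exp(-2*t)]

Strategy: write A = P · J · P⁻¹ where J is a Jordan canonical form, so e^{tA} = P · e^{tJ} · P⁻¹, and e^{tJ} can be computed block-by-block.

A has Jordan form
J =
  [-2,  1,  0]
  [ 0, -2,  1]
  [ 0,  0, -2]
(up to reordering of blocks).

Per-block formulas:
  For a 3×3 Jordan block J_3(-2): exp(t · J_3(-2)) = e^(-2t)·(I + t·N + (t^2/2)·N^2), where N is the 3×3 nilpotent shift.

After assembling e^{tJ} and conjugating by P, we get:

e^{tA} =
  [3*t^2*exp(-2*t)/2 - 5*t*exp(-2*t) + exp(-2*t), -3*t^2*exp(-2*t)/2 + 8*t*exp(-2*t), 9*t^2*exp(-2*t)/2 - 15*t*exp(-2*t)]
  [t*exp(-2*t), -t*exp(-2*t) + exp(-2*t), 3*t*exp(-2*t)]
  [-t^2*exp(-2*t)/2 + 2*t*exp(-2*t), t^2*exp(-2*t)/2 - 3*t*exp(-2*t), -3*t^2*exp(-2*t)/2 + 6*t*exp(-2*t) + exp(-2*t)]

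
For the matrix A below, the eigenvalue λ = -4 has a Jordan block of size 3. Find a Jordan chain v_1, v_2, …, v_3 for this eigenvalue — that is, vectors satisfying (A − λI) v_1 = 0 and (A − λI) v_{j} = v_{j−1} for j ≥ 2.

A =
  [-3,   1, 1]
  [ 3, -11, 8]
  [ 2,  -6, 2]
A Jordan chain for λ = -4 of length 3:
v_1 = (6, -2, -4)ᵀ
v_2 = (1, 3, 2)ᵀ
v_3 = (1, 0, 0)ᵀ

Let N = A − (-4)·I. We want v_3 with N^3 v_3 = 0 but N^2 v_3 ≠ 0; then v_{j-1} := N · v_j for j = 3, …, 2.

Pick v_3 = (1, 0, 0)ᵀ.
Then v_2 = N · v_3 = (1, 3, 2)ᵀ.
Then v_1 = N · v_2 = (6, -2, -4)ᵀ.

Sanity check: (A − (-4)·I) v_1 = (0, 0, 0)ᵀ = 0. ✓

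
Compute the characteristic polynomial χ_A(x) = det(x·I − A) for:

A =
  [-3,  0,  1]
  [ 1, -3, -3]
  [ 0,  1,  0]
x^3 + 6*x^2 + 12*x + 8

Expanding det(x·I − A) (e.g. by cofactor expansion or by noting that A is similar to its Jordan form J, which has the same characteristic polynomial as A) gives
  χ_A(x) = x^3 + 6*x^2 + 12*x + 8
which factors as (x + 2)^3. The eigenvalues (with algebraic multiplicities) are λ = -2 with multiplicity 3.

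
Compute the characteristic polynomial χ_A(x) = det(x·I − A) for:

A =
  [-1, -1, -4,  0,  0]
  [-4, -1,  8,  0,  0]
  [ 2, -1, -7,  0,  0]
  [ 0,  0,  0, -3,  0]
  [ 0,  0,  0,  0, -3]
x^5 + 15*x^4 + 90*x^3 + 270*x^2 + 405*x + 243

Expanding det(x·I − A) (e.g. by cofactor expansion or by noting that A is similar to its Jordan form J, which has the same characteristic polynomial as A) gives
  χ_A(x) = x^5 + 15*x^4 + 90*x^3 + 270*x^2 + 405*x + 243
which factors as (x + 3)^5. The eigenvalues (with algebraic multiplicities) are λ = -3 with multiplicity 5.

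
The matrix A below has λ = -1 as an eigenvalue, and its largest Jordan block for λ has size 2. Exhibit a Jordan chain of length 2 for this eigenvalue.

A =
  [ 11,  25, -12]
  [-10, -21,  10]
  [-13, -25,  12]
A Jordan chain for λ = -1 of length 2:
v_1 = (-1, 0, -1)ᵀ
v_2 = (2, -1, 0)ᵀ

Let N = A − (-1)·I. We want v_2 with N^2 v_2 = 0 but N^1 v_2 ≠ 0; then v_{j-1} := N · v_j for j = 2, …, 2.

Pick v_2 = (2, -1, 0)ᵀ.
Then v_1 = N · v_2 = (-1, 0, -1)ᵀ.

Sanity check: (A − (-1)·I) v_1 = (0, 0, 0)ᵀ = 0. ✓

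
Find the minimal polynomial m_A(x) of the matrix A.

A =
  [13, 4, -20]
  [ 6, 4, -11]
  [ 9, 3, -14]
x^3 - 3*x^2 + 3*x - 1

The characteristic polynomial is χ_A(x) = (x - 1)^3, so the eigenvalues are known. The minimal polynomial is
  m_A(x) = Π_λ (x − λ)^{k_λ}
where k_λ is the size of the *largest* Jordan block for λ (equivalently, the smallest k with (A − λI)^k v = 0 for every generalised eigenvector v of λ).

  λ = 1: largest Jordan block has size 3, contributing (x − 1)^3

So m_A(x) = (x - 1)^3 = x^3 - 3*x^2 + 3*x - 1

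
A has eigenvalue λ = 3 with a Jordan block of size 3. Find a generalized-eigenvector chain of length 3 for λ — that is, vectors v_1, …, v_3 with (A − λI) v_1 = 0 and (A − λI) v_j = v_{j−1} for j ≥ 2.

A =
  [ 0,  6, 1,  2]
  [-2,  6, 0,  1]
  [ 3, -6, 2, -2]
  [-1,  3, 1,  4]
A Jordan chain for λ = 3 of length 3:
v_1 = (-2, -1, 2, -1)ᵀ
v_2 = (-3, -2, 3, -1)ᵀ
v_3 = (1, 0, 0, 0)ᵀ

Let N = A − (3)·I. We want v_3 with N^3 v_3 = 0 but N^2 v_3 ≠ 0; then v_{j-1} := N · v_j for j = 3, …, 2.

Pick v_3 = (1, 0, 0, 0)ᵀ.
Then v_2 = N · v_3 = (-3, -2, 3, -1)ᵀ.
Then v_1 = N · v_2 = (-2, -1, 2, -1)ᵀ.

Sanity check: (A − (3)·I) v_1 = (0, 0, 0, 0)ᵀ = 0. ✓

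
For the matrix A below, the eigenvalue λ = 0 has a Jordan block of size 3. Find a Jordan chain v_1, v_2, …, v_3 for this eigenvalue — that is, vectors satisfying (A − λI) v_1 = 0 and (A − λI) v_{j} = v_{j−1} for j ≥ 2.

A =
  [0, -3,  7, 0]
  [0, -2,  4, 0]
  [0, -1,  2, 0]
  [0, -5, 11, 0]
A Jordan chain for λ = 0 of length 3:
v_1 = (-1, 0, 0, -1)ᵀ
v_2 = (-3, -2, -1, -5)ᵀ
v_3 = (0, 1, 0, 0)ᵀ

Let N = A − (0)·I. We want v_3 with N^3 v_3 = 0 but N^2 v_3 ≠ 0; then v_{j-1} := N · v_j for j = 3, …, 2.

Pick v_3 = (0, 1, 0, 0)ᵀ.
Then v_2 = N · v_3 = (-3, -2, -1, -5)ᵀ.
Then v_1 = N · v_2 = (-1, 0, 0, -1)ᵀ.

Sanity check: (A − (0)·I) v_1 = (0, 0, 0, 0)ᵀ = 0. ✓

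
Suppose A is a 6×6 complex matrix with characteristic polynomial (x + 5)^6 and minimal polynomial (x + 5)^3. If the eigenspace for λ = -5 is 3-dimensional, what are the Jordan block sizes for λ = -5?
Block sizes for λ = -5: [3, 2, 1]

Step 1 — from the characteristic polynomial, algebraic multiplicity of λ = -5 is 6. From dim ker(A − (-5)·I) = 3, there are exactly 3 Jordan blocks for λ = -5.
Step 2 — from the minimal polynomial, the factor (x + 5)^3 tells us the largest block for λ = -5 has size 3.
Step 3 — with total size 6, 3 blocks, and largest block 3, the block sizes (in nonincreasing order) are [3, 2, 1].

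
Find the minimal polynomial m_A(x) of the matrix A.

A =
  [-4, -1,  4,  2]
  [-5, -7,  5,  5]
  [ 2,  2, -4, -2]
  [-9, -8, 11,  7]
x^3 + 6*x^2 + 12*x + 8

The characteristic polynomial is χ_A(x) = (x + 2)^4, so the eigenvalues are known. The minimal polynomial is
  m_A(x) = Π_λ (x − λ)^{k_λ}
where k_λ is the size of the *largest* Jordan block for λ (equivalently, the smallest k with (A − λI)^k v = 0 for every generalised eigenvector v of λ).

  λ = -2: largest Jordan block has size 3, contributing (x + 2)^3

So m_A(x) = (x + 2)^3 = x^3 + 6*x^2 + 12*x + 8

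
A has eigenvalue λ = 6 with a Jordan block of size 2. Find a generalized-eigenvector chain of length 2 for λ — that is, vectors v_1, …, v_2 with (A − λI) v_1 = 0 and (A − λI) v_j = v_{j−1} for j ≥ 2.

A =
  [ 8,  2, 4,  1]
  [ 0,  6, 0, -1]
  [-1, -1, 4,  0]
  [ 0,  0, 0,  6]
A Jordan chain for λ = 6 of length 2:
v_1 = (2, 0, -1, 0)ᵀ
v_2 = (1, 0, 0, 0)ᵀ

Let N = A − (6)·I. We want v_2 with N^2 v_2 = 0 but N^1 v_2 ≠ 0; then v_{j-1} := N · v_j for j = 2, …, 2.

Pick v_2 = (1, 0, 0, 0)ᵀ.
Then v_1 = N · v_2 = (2, 0, -1, 0)ᵀ.

Sanity check: (A − (6)·I) v_1 = (0, 0, 0, 0)ᵀ = 0. ✓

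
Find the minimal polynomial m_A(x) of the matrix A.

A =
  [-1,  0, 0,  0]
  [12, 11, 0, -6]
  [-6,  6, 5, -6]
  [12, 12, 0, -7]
x^2 - 4*x - 5

The characteristic polynomial is χ_A(x) = (x - 5)^2*(x + 1)^2, so the eigenvalues are known. The minimal polynomial is
  m_A(x) = Π_λ (x − λ)^{k_λ}
where k_λ is the size of the *largest* Jordan block for λ (equivalently, the smallest k with (A − λI)^k v = 0 for every generalised eigenvector v of λ).

  λ = -1: largest Jordan block has size 1, contributing (x + 1)
  λ = 5: largest Jordan block has size 1, contributing (x − 5)

So m_A(x) = (x - 5)*(x + 1) = x^2 - 4*x - 5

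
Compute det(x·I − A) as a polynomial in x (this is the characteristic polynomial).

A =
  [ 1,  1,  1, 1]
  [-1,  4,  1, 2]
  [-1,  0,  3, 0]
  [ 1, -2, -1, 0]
x^4 - 8*x^3 + 24*x^2 - 32*x + 16

Expanding det(x·I − A) (e.g. by cofactor expansion or by noting that A is similar to its Jordan form J, which has the same characteristic polynomial as A) gives
  χ_A(x) = x^4 - 8*x^3 + 24*x^2 - 32*x + 16
which factors as (x - 2)^4. The eigenvalues (with algebraic multiplicities) are λ = 2 with multiplicity 4.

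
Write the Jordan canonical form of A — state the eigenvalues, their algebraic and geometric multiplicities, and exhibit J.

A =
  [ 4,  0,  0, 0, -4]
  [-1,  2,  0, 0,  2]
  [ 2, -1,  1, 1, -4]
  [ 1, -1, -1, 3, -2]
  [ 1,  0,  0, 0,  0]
J_2(2) ⊕ J_2(2) ⊕ J_1(2)

The characteristic polynomial is
  det(x·I − A) = x^5 - 10*x^4 + 40*x^3 - 80*x^2 + 80*x - 32 = (x - 2)^5

Eigenvalues and multiplicities (the geometric multiplicity of λ is n − rank(A − λI), which equals the number of Jordan blocks for λ):
  λ = 2: algebraic multiplicity = 5, geometric multiplicity = 3

Determining the block sizes for each eigenvalue:
  λ = 2: with am = 5 and gm = 3, the partition is not yet determined (e.g. several partitions of 5 into 3 parts exist). Let N = A − (2)·I. Computing rank(N^1) = 2, rank(N^2) = 0; the number of blocks of size ≥ j is rank(N^{j−1}) − rank(N^j), giving [3, 2]. So we have 2 block(s) of size 2, 1 block(s) of size 1 → block sizes [2, 2, 1]

Assembling the blocks gives a Jordan form
J =
  [2, 1, 0, 0, 0]
  [0, 2, 0, 0, 0]
  [0, 0, 2, 1, 0]
  [0, 0, 0, 2, 0]
  [0, 0, 0, 0, 2]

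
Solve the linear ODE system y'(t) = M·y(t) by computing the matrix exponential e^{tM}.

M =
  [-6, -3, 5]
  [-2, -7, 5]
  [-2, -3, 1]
e^{tM} =
  [-2*t*exp(-4*t) + exp(-4*t), -3*t*exp(-4*t), 5*t*exp(-4*t)]
  [-2*t*exp(-4*t), -3*t*exp(-4*t) + exp(-4*t), 5*t*exp(-4*t)]
  [-2*t*exp(-4*t), -3*t*exp(-4*t), 5*t*exp(-4*t) + exp(-4*t)]

Strategy: write M = P · J · P⁻¹ where J is a Jordan canonical form, so e^{tM} = P · e^{tJ} · P⁻¹, and e^{tJ} can be computed block-by-block.

M has Jordan form
J =
  [-4,  1,  0]
  [ 0, -4,  0]
  [ 0,  0, -4]
(up to reordering of blocks).

Per-block formulas:
  For a 2×2 Jordan block J_2(-4): exp(t · J_2(-4)) = e^(-4t)·(I + t·N), where N is the 2×2 nilpotent shift.
  For a 1×1 block at λ = -4: exp(t · [-4]) = [e^(-4t)].

After assembling e^{tJ} and conjugating by P, we get:

e^{tM} =
  [-2*t*exp(-4*t) + exp(-4*t), -3*t*exp(-4*t), 5*t*exp(-4*t)]
  [-2*t*exp(-4*t), -3*t*exp(-4*t) + exp(-4*t), 5*t*exp(-4*t)]
  [-2*t*exp(-4*t), -3*t*exp(-4*t), 5*t*exp(-4*t) + exp(-4*t)]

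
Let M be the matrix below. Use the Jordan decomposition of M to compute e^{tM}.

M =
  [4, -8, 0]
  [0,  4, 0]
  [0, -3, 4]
e^{tM} =
  [exp(4*t), -8*t*exp(4*t), 0]
  [0, exp(4*t), 0]
  [0, -3*t*exp(4*t), exp(4*t)]

Strategy: write M = P · J · P⁻¹ where J is a Jordan canonical form, so e^{tM} = P · e^{tJ} · P⁻¹, and e^{tJ} can be computed block-by-block.

M has Jordan form
J =
  [4, 1, 0]
  [0, 4, 0]
  [0, 0, 4]
(up to reordering of blocks).

Per-block formulas:
  For a 2×2 Jordan block J_2(4): exp(t · J_2(4)) = e^(4t)·(I + t·N), where N is the 2×2 nilpotent shift.
  For a 1×1 block at λ = 4: exp(t · [4]) = [e^(4t)].

After assembling e^{tJ} and conjugating by P, we get:

e^{tM} =
  [exp(4*t), -8*t*exp(4*t), 0]
  [0, exp(4*t), 0]
  [0, -3*t*exp(4*t), exp(4*t)]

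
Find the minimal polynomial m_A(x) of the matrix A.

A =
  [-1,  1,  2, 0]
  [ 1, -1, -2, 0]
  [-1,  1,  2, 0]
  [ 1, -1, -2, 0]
x^2

The characteristic polynomial is χ_A(x) = x^4, so the eigenvalues are known. The minimal polynomial is
  m_A(x) = Π_λ (x − λ)^{k_λ}
where k_λ is the size of the *largest* Jordan block for λ (equivalently, the smallest k with (A − λI)^k v = 0 for every generalised eigenvector v of λ).

  λ = 0: largest Jordan block has size 2, contributing (x − 0)^2

So m_A(x) = x^2 = x^2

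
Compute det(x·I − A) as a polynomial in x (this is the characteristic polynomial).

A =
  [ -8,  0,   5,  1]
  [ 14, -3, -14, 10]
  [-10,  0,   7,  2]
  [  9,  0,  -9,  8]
x^4 - 4*x^3 - 26*x^2 + 60*x + 225

Expanding det(x·I − A) (e.g. by cofactor expansion or by noting that A is similar to its Jordan form J, which has the same characteristic polynomial as A) gives
  χ_A(x) = x^4 - 4*x^3 - 26*x^2 + 60*x + 225
which factors as (x - 5)^2*(x + 3)^2. The eigenvalues (with algebraic multiplicities) are λ = -3 with multiplicity 2, λ = 5 with multiplicity 2.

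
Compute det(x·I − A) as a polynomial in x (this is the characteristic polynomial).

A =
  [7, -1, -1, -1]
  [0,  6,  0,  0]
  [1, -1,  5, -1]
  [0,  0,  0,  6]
x^4 - 24*x^3 + 216*x^2 - 864*x + 1296

Expanding det(x·I − A) (e.g. by cofactor expansion or by noting that A is similar to its Jordan form J, which has the same characteristic polynomial as A) gives
  χ_A(x) = x^4 - 24*x^3 + 216*x^2 - 864*x + 1296
which factors as (x - 6)^4. The eigenvalues (with algebraic multiplicities) are λ = 6 with multiplicity 4.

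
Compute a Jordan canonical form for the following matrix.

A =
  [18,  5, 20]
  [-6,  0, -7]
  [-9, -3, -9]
J_3(3)

The characteristic polynomial is
  det(x·I − A) = x^3 - 9*x^2 + 27*x - 27 = (x - 3)^3

Eigenvalues and multiplicities (the geometric multiplicity of λ is n − rank(A − λI), which equals the number of Jordan blocks for λ):
  λ = 3: algebraic multiplicity = 3, geometric multiplicity = 1

Determining the block sizes for each eigenvalue:
  λ = 3: one block (gm = 1), so the single block has size am = 3 → block sizes [3]

Assembling the blocks gives a Jordan form
J =
  [3, 1, 0]
  [0, 3, 1]
  [0, 0, 3]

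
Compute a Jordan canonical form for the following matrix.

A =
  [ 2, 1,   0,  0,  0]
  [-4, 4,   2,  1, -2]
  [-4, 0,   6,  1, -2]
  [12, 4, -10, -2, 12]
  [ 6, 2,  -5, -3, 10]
J_3(4) ⊕ J_2(4)

The characteristic polynomial is
  det(x·I − A) = x^5 - 20*x^4 + 160*x^3 - 640*x^2 + 1280*x - 1024 = (x - 4)^5

Eigenvalues and multiplicities (the geometric multiplicity of λ is n − rank(A − λI), which equals the number of Jordan blocks for λ):
  λ = 4: algebraic multiplicity = 5, geometric multiplicity = 2

Determining the block sizes for each eigenvalue:
  λ = 4: with am = 5 and gm = 2, the partition is not yet determined (e.g. several partitions of 5 into 2 parts exist). Let N = A − (4)·I. Computing rank(N^1) = 3, rank(N^2) = 1, rank(N^3) = 0; the number of blocks of size ≥ j is rank(N^{j−1}) − rank(N^j), giving [2, 2, 1]. So we have 1 block(s) of size 3, 1 block(s) of size 2 → block sizes [3, 2]

Assembling the blocks gives a Jordan form
J =
  [4, 1, 0, 0, 0]
  [0, 4, 1, 0, 0]
  [0, 0, 4, 0, 0]
  [0, 0, 0, 4, 1]
  [0, 0, 0, 0, 4]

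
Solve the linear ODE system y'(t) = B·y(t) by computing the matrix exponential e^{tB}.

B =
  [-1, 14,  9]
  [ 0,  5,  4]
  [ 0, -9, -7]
e^{tB} =
  [exp(-t), 3*t^2*exp(-t)/2 + 14*t*exp(-t), t^2*exp(-t) + 9*t*exp(-t)]
  [0, 6*t*exp(-t) + exp(-t), 4*t*exp(-t)]
  [0, -9*t*exp(-t), -6*t*exp(-t) + exp(-t)]

Strategy: write B = P · J · P⁻¹ where J is a Jordan canonical form, so e^{tB} = P · e^{tJ} · P⁻¹, and e^{tJ} can be computed block-by-block.

B has Jordan form
J =
  [-1,  1,  0]
  [ 0, -1,  1]
  [ 0,  0, -1]
(up to reordering of blocks).

Per-block formulas:
  For a 3×3 Jordan block J_3(-1): exp(t · J_3(-1)) = e^(-1t)·(I + t·N + (t^2/2)·N^2), where N is the 3×3 nilpotent shift.

After assembling e^{tJ} and conjugating by P, we get:

e^{tB} =
  [exp(-t), 3*t^2*exp(-t)/2 + 14*t*exp(-t), t^2*exp(-t) + 9*t*exp(-t)]
  [0, 6*t*exp(-t) + exp(-t), 4*t*exp(-t)]
  [0, -9*t*exp(-t), -6*t*exp(-t) + exp(-t)]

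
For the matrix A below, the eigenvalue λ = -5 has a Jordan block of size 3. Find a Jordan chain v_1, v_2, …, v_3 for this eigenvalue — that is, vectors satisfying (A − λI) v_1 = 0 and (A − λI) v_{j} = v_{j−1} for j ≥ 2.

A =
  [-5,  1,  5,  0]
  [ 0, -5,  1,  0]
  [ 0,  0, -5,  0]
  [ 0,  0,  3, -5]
A Jordan chain for λ = -5 of length 3:
v_1 = (1, 0, 0, 0)ᵀ
v_2 = (5, 1, 0, 3)ᵀ
v_3 = (0, 0, 1, 0)ᵀ

Let N = A − (-5)·I. We want v_3 with N^3 v_3 = 0 but N^2 v_3 ≠ 0; then v_{j-1} := N · v_j for j = 3, …, 2.

Pick v_3 = (0, 0, 1, 0)ᵀ.
Then v_2 = N · v_3 = (5, 1, 0, 3)ᵀ.
Then v_1 = N · v_2 = (1, 0, 0, 0)ᵀ.

Sanity check: (A − (-5)·I) v_1 = (0, 0, 0, 0)ᵀ = 0. ✓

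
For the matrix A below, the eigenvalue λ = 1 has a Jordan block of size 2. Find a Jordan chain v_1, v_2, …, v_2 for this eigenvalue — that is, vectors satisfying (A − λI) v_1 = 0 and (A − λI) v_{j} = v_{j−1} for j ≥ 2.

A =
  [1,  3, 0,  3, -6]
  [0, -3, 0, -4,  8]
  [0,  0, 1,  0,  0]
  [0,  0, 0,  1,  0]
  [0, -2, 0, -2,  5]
A Jordan chain for λ = 1 of length 2:
v_1 = (3, -4, 0, 0, -2)ᵀ
v_2 = (0, 1, 0, 0, 0)ᵀ

Let N = A − (1)·I. We want v_2 with N^2 v_2 = 0 but N^1 v_2 ≠ 0; then v_{j-1} := N · v_j for j = 2, …, 2.

Pick v_2 = (0, 1, 0, 0, 0)ᵀ.
Then v_1 = N · v_2 = (3, -4, 0, 0, -2)ᵀ.

Sanity check: (A − (1)·I) v_1 = (0, 0, 0, 0, 0)ᵀ = 0. ✓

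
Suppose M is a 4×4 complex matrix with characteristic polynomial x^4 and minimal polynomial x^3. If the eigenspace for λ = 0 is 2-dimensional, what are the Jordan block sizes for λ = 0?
Block sizes for λ = 0: [3, 1]

Step 1 — from the characteristic polynomial, algebraic multiplicity of λ = 0 is 4. From dim ker(M − (0)·I) = 2, there are exactly 2 Jordan blocks for λ = 0.
Step 2 — from the minimal polynomial, the factor (x − 0)^3 tells us the largest block for λ = 0 has size 3.
Step 3 — with total size 4, 2 blocks, and largest block 3, the block sizes (in nonincreasing order) are [3, 1].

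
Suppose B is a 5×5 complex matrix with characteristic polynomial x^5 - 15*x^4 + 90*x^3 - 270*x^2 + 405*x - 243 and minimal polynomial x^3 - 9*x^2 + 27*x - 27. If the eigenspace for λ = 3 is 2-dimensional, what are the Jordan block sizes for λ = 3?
Block sizes for λ = 3: [3, 2]

Step 1 — from the characteristic polynomial, algebraic multiplicity of λ = 3 is 5. From dim ker(B − (3)·I) = 2, there are exactly 2 Jordan blocks for λ = 3.
Step 2 — from the minimal polynomial, the factor (x − 3)^3 tells us the largest block for λ = 3 has size 3.
Step 3 — with total size 5, 2 blocks, and largest block 3, the block sizes (in nonincreasing order) are [3, 2].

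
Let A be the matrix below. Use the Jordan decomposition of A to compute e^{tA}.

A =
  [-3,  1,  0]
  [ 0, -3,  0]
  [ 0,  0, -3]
e^{tA} =
  [exp(-3*t), t*exp(-3*t), 0]
  [0, exp(-3*t), 0]
  [0, 0, exp(-3*t)]

Strategy: write A = P · J · P⁻¹ where J is a Jordan canonical form, so e^{tA} = P · e^{tJ} · P⁻¹, and e^{tJ} can be computed block-by-block.

A has Jordan form
J =
  [-3,  1,  0]
  [ 0, -3,  0]
  [ 0,  0, -3]
(up to reordering of blocks).

Per-block formulas:
  For a 1×1 block at λ = -3: exp(t · [-3]) = [e^(-3t)].
  For a 2×2 Jordan block J_2(-3): exp(t · J_2(-3)) = e^(-3t)·(I + t·N), where N is the 2×2 nilpotent shift.

After assembling e^{tJ} and conjugating by P, we get:

e^{tA} =
  [exp(-3*t), t*exp(-3*t), 0]
  [0, exp(-3*t), 0]
  [0, 0, exp(-3*t)]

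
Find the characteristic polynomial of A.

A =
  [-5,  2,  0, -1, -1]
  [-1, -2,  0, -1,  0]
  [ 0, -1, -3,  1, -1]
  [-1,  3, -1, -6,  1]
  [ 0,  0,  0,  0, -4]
x^5 + 20*x^4 + 160*x^3 + 640*x^2 + 1280*x + 1024

Expanding det(x·I − A) (e.g. by cofactor expansion or by noting that A is similar to its Jordan form J, which has the same characteristic polynomial as A) gives
  χ_A(x) = x^5 + 20*x^4 + 160*x^3 + 640*x^2 + 1280*x + 1024
which factors as (x + 4)^5. The eigenvalues (with algebraic multiplicities) are λ = -4 with multiplicity 5.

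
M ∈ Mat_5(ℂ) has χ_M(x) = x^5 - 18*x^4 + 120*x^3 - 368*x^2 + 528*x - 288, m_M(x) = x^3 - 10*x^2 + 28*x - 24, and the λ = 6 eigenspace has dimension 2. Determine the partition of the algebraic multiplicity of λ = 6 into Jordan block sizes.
Block sizes for λ = 6: [1, 1]

Step 1 — from the characteristic polynomial, algebraic multiplicity of λ = 6 is 2. From dim ker(M − (6)·I) = 2, there are exactly 2 Jordan blocks for λ = 6.
Step 2 — from the minimal polynomial, the factor (x − 6) tells us the largest block for λ = 6 has size 1.
Step 3 — with total size 2, 2 blocks, and largest block 1, the block sizes (in nonincreasing order) are [1, 1].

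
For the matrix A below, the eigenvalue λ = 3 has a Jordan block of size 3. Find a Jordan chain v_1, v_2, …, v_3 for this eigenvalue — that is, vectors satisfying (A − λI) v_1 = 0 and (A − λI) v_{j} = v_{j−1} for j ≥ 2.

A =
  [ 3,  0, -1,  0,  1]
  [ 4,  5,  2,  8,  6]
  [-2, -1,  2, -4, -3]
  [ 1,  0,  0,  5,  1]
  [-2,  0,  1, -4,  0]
A Jordan chain for λ = 3 of length 3:
v_1 = (1, 2, -1, 0, -1)ᵀ
v_2 = (0, 2, -1, 0, 0)ᵀ
v_3 = (0, 1, 0, 0, 0)ᵀ

Let N = A − (3)·I. We want v_3 with N^3 v_3 = 0 but N^2 v_3 ≠ 0; then v_{j-1} := N · v_j for j = 3, …, 2.

Pick v_3 = (0, 1, 0, 0, 0)ᵀ.
Then v_2 = N · v_3 = (0, 2, -1, 0, 0)ᵀ.
Then v_1 = N · v_2 = (1, 2, -1, 0, -1)ᵀ.

Sanity check: (A − (3)·I) v_1 = (0, 0, 0, 0, 0)ᵀ = 0. ✓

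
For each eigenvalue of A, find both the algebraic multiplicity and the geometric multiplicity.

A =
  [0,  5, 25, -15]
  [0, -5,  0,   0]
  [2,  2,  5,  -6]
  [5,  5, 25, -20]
λ = -5: alg = 4, geom = 3

Step 1 — factor the characteristic polynomial to read off the algebraic multiplicities:
  χ_A(x) = (x + 5)^4

Step 2 — compute geometric multiplicities via the rank-nullity identity g(λ) = n − rank(A − λI):
  rank(A − (-5)·I) = 1, so dim ker(A − (-5)·I) = n − 1 = 3

Summary:
  λ = -5: algebraic multiplicity = 4, geometric multiplicity = 3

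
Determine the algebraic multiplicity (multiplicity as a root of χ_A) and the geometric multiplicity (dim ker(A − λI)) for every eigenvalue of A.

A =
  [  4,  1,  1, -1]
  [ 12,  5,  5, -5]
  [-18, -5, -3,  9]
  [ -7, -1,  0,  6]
λ = 2: alg = 3, geom = 1; λ = 6: alg = 1, geom = 1

Step 1 — factor the characteristic polynomial to read off the algebraic multiplicities:
  χ_A(x) = (x - 6)*(x - 2)^3

Step 2 — compute geometric multiplicities via the rank-nullity identity g(λ) = n − rank(A − λI):
  rank(A − (2)·I) = 3, so dim ker(A − (2)·I) = n − 3 = 1
  rank(A − (6)·I) = 3, so dim ker(A − (6)·I) = n − 3 = 1

Summary:
  λ = 2: algebraic multiplicity = 3, geometric multiplicity = 1
  λ = 6: algebraic multiplicity = 1, geometric multiplicity = 1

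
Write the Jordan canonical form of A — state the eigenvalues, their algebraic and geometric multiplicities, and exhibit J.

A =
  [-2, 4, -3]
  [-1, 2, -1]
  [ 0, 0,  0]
J_3(0)

The characteristic polynomial is
  det(x·I − A) = x^3

Eigenvalues and multiplicities (the geometric multiplicity of λ is n − rank(A − λI), which equals the number of Jordan blocks for λ):
  λ = 0: algebraic multiplicity = 3, geometric multiplicity = 1

Determining the block sizes for each eigenvalue:
  λ = 0: one block (gm = 1), so the single block has size am = 3 → block sizes [3]

Assembling the blocks gives a Jordan form
J =
  [0, 1, 0]
  [0, 0, 1]
  [0, 0, 0]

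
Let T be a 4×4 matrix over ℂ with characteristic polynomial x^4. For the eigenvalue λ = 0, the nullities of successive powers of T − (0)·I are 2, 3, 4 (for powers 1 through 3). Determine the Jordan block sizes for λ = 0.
Block sizes for λ = 0: [3, 1]

From the dimensions of kernels of powers, the number of Jordan blocks of size at least j is d_j − d_{j−1} where d_j = dim ker(N^j) (with d_0 = 0). Computing the differences gives [2, 1, 1].
The number of blocks of size exactly k is (#blocks of size ≥ k) − (#blocks of size ≥ k + 1), so the partition is: 1 block(s) of size 1, 1 block(s) of size 3.
In nonincreasing order the block sizes are [3, 1].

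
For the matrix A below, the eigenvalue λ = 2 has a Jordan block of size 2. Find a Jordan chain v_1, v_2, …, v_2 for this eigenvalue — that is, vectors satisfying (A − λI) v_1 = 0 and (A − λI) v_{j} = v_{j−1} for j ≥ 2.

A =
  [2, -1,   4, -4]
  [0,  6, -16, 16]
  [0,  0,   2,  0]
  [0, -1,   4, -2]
A Jordan chain for λ = 2 of length 2:
v_1 = (-1, 4, 0, -1)ᵀ
v_2 = (0, 1, 0, 0)ᵀ

Let N = A − (2)·I. We want v_2 with N^2 v_2 = 0 but N^1 v_2 ≠ 0; then v_{j-1} := N · v_j for j = 2, …, 2.

Pick v_2 = (0, 1, 0, 0)ᵀ.
Then v_1 = N · v_2 = (-1, 4, 0, -1)ᵀ.

Sanity check: (A − (2)·I) v_1 = (0, 0, 0, 0)ᵀ = 0. ✓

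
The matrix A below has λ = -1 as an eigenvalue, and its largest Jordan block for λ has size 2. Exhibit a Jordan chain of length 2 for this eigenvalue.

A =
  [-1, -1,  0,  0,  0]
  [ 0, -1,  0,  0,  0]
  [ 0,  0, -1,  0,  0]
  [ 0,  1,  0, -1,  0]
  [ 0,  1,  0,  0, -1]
A Jordan chain for λ = -1 of length 2:
v_1 = (-1, 0, 0, 1, 1)ᵀ
v_2 = (0, 1, 0, 0, 0)ᵀ

Let N = A − (-1)·I. We want v_2 with N^2 v_2 = 0 but N^1 v_2 ≠ 0; then v_{j-1} := N · v_j for j = 2, …, 2.

Pick v_2 = (0, 1, 0, 0, 0)ᵀ.
Then v_1 = N · v_2 = (-1, 0, 0, 1, 1)ᵀ.

Sanity check: (A − (-1)·I) v_1 = (0, 0, 0, 0, 0)ᵀ = 0. ✓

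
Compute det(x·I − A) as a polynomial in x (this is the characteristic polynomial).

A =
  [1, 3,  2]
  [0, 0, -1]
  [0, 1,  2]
x^3 - 3*x^2 + 3*x - 1

Expanding det(x·I − A) (e.g. by cofactor expansion or by noting that A is similar to its Jordan form J, which has the same characteristic polynomial as A) gives
  χ_A(x) = x^3 - 3*x^2 + 3*x - 1
which factors as (x - 1)^3. The eigenvalues (with algebraic multiplicities) are λ = 1 with multiplicity 3.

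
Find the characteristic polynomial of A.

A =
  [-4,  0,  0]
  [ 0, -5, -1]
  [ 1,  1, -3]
x^3 + 12*x^2 + 48*x + 64

Expanding det(x·I − A) (e.g. by cofactor expansion or by noting that A is similar to its Jordan form J, which has the same characteristic polynomial as A) gives
  χ_A(x) = x^3 + 12*x^2 + 48*x + 64
which factors as (x + 4)^3. The eigenvalues (with algebraic multiplicities) are λ = -4 with multiplicity 3.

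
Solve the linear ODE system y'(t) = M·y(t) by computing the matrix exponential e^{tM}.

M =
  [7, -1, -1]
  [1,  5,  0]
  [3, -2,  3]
e^{tM} =
  [2*t*exp(5*t) + exp(5*t), -t*exp(5*t), -t*exp(5*t)]
  [t^2*exp(5*t) + t*exp(5*t), -t^2*exp(5*t)/2 + exp(5*t), -t^2*exp(5*t)/2]
  [-t^2*exp(5*t) + 3*t*exp(5*t), t^2*exp(5*t)/2 - 2*t*exp(5*t), t^2*exp(5*t)/2 - 2*t*exp(5*t) + exp(5*t)]

Strategy: write M = P · J · P⁻¹ where J is a Jordan canonical form, so e^{tM} = P · e^{tJ} · P⁻¹, and e^{tJ} can be computed block-by-block.

M has Jordan form
J =
  [5, 1, 0]
  [0, 5, 1]
  [0, 0, 5]
(up to reordering of blocks).

Per-block formulas:
  For a 3×3 Jordan block J_3(5): exp(t · J_3(5)) = e^(5t)·(I + t·N + (t^2/2)·N^2), where N is the 3×3 nilpotent shift.

After assembling e^{tJ} and conjugating by P, we get:

e^{tM} =
  [2*t*exp(5*t) + exp(5*t), -t*exp(5*t), -t*exp(5*t)]
  [t^2*exp(5*t) + t*exp(5*t), -t^2*exp(5*t)/2 + exp(5*t), -t^2*exp(5*t)/2]
  [-t^2*exp(5*t) + 3*t*exp(5*t), t^2*exp(5*t)/2 - 2*t*exp(5*t), t^2*exp(5*t)/2 - 2*t*exp(5*t) + exp(5*t)]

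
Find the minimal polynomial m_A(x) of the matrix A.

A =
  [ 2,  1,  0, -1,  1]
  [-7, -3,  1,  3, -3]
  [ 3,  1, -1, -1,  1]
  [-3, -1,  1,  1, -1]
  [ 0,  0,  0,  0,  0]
x^3 + x^2

The characteristic polynomial is χ_A(x) = x^4*(x + 1), so the eigenvalues are known. The minimal polynomial is
  m_A(x) = Π_λ (x − λ)^{k_λ}
where k_λ is the size of the *largest* Jordan block for λ (equivalently, the smallest k with (A − λI)^k v = 0 for every generalised eigenvector v of λ).

  λ = -1: largest Jordan block has size 1, contributing (x + 1)
  λ = 0: largest Jordan block has size 2, contributing (x − 0)^2

So m_A(x) = x^2*(x + 1) = x^3 + x^2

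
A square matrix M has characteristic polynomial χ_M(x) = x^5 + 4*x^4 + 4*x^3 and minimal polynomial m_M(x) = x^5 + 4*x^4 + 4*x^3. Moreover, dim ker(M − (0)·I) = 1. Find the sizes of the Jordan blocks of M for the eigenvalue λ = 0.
Block sizes for λ = 0: [3]

Step 1 — from the characteristic polynomial, algebraic multiplicity of λ = 0 is 3. From dim ker(M − (0)·I) = 1, there are exactly 1 Jordan blocks for λ = 0.
Step 2 — from the minimal polynomial, the factor (x − 0)^3 tells us the largest block for λ = 0 has size 3.
Step 3 — with total size 3, 1 blocks, and largest block 3, the block sizes (in nonincreasing order) are [3].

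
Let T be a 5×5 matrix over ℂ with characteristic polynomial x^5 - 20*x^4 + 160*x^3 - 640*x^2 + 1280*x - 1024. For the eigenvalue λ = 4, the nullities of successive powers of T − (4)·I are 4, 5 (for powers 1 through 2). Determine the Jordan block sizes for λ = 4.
Block sizes for λ = 4: [2, 1, 1, 1]

From the dimensions of kernels of powers, the number of Jordan blocks of size at least j is d_j − d_{j−1} where d_j = dim ker(N^j) (with d_0 = 0). Computing the differences gives [4, 1].
The number of blocks of size exactly k is (#blocks of size ≥ k) − (#blocks of size ≥ k + 1), so the partition is: 3 block(s) of size 1, 1 block(s) of size 2.
In nonincreasing order the block sizes are [2, 1, 1, 1].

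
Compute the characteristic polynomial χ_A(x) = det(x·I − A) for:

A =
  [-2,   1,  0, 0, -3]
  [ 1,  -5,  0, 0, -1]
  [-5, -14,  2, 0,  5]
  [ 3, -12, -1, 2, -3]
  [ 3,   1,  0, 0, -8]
x^5 + 11*x^4 + 19*x^3 - 115*x^2 - 200*x + 500

Expanding det(x·I − A) (e.g. by cofactor expansion or by noting that A is similar to its Jordan form J, which has the same characteristic polynomial as A) gives
  χ_A(x) = x^5 + 11*x^4 + 19*x^3 - 115*x^2 - 200*x + 500
which factors as (x - 2)^2*(x + 5)^3. The eigenvalues (with algebraic multiplicities) are λ = -5 with multiplicity 3, λ = 2 with multiplicity 2.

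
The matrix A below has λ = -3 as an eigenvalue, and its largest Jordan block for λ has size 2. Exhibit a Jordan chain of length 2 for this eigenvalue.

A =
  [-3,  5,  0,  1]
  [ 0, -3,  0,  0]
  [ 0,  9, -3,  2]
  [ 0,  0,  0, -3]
A Jordan chain for λ = -3 of length 2:
v_1 = (5, 0, 9, 0)ᵀ
v_2 = (0, 1, 0, 0)ᵀ

Let N = A − (-3)·I. We want v_2 with N^2 v_2 = 0 but N^1 v_2 ≠ 0; then v_{j-1} := N · v_j for j = 2, …, 2.

Pick v_2 = (0, 1, 0, 0)ᵀ.
Then v_1 = N · v_2 = (5, 0, 9, 0)ᵀ.

Sanity check: (A − (-3)·I) v_1 = (0, 0, 0, 0)ᵀ = 0. ✓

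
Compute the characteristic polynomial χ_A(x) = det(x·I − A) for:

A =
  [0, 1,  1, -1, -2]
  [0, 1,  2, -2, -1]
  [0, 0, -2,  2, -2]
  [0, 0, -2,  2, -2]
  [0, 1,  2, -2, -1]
x^5

Expanding det(x·I − A) (e.g. by cofactor expansion or by noting that A is similar to its Jordan form J, which has the same characteristic polynomial as A) gives
  χ_A(x) = x^5
which factors as x^5. The eigenvalues (with algebraic multiplicities) are λ = 0 with multiplicity 5.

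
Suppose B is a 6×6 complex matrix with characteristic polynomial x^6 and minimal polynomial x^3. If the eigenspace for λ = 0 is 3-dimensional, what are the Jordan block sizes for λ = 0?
Block sizes for λ = 0: [3, 2, 1]

Step 1 — from the characteristic polynomial, algebraic multiplicity of λ = 0 is 6. From dim ker(B − (0)·I) = 3, there are exactly 3 Jordan blocks for λ = 0.
Step 2 — from the minimal polynomial, the factor (x − 0)^3 tells us the largest block for λ = 0 has size 3.
Step 3 — with total size 6, 3 blocks, and largest block 3, the block sizes (in nonincreasing order) are [3, 2, 1].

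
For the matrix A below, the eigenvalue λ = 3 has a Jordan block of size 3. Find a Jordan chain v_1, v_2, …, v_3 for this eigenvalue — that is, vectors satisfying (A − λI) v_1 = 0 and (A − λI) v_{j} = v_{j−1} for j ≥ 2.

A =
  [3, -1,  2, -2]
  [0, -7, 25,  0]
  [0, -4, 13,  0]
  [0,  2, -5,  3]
A Jordan chain for λ = 3 of length 3:
v_1 = (-2, 0, 0, 0)ᵀ
v_2 = (-1, -10, -4, 2)ᵀ
v_3 = (0, 1, 0, 0)ᵀ

Let N = A − (3)·I. We want v_3 with N^3 v_3 = 0 but N^2 v_3 ≠ 0; then v_{j-1} := N · v_j for j = 3, …, 2.

Pick v_3 = (0, 1, 0, 0)ᵀ.
Then v_2 = N · v_3 = (-1, -10, -4, 2)ᵀ.
Then v_1 = N · v_2 = (-2, 0, 0, 0)ᵀ.

Sanity check: (A − (3)·I) v_1 = (0, 0, 0, 0)ᵀ = 0. ✓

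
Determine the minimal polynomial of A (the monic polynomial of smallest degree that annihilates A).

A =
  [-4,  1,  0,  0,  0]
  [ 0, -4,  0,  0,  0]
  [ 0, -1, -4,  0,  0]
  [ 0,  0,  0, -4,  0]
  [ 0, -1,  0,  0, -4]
x^2 + 8*x + 16

The characteristic polynomial is χ_A(x) = (x + 4)^5, so the eigenvalues are known. The minimal polynomial is
  m_A(x) = Π_λ (x − λ)^{k_λ}
where k_λ is the size of the *largest* Jordan block for λ (equivalently, the smallest k with (A − λI)^k v = 0 for every generalised eigenvector v of λ).

  λ = -4: largest Jordan block has size 2, contributing (x + 4)^2

So m_A(x) = (x + 4)^2 = x^2 + 8*x + 16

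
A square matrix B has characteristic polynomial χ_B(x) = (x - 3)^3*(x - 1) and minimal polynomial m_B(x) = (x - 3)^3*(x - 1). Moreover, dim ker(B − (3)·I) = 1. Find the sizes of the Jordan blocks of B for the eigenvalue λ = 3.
Block sizes for λ = 3: [3]

Step 1 — from the characteristic polynomial, algebraic multiplicity of λ = 3 is 3. From dim ker(B − (3)·I) = 1, there are exactly 1 Jordan blocks for λ = 3.
Step 2 — from the minimal polynomial, the factor (x − 3)^3 tells us the largest block for λ = 3 has size 3.
Step 3 — with total size 3, 1 blocks, and largest block 3, the block sizes (in nonincreasing order) are [3].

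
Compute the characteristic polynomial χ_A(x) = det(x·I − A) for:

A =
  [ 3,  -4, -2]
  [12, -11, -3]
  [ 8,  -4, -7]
x^3 + 15*x^2 + 75*x + 125

Expanding det(x·I − A) (e.g. by cofactor expansion or by noting that A is similar to its Jordan form J, which has the same characteristic polynomial as A) gives
  χ_A(x) = x^3 + 15*x^2 + 75*x + 125
which factors as (x + 5)^3. The eigenvalues (with algebraic multiplicities) are λ = -5 with multiplicity 3.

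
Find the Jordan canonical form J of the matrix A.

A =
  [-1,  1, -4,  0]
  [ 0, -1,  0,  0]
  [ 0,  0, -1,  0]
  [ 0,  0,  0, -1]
J_2(-1) ⊕ J_1(-1) ⊕ J_1(-1)

The characteristic polynomial is
  det(x·I − A) = x^4 + 4*x^3 + 6*x^2 + 4*x + 1 = (x + 1)^4

Eigenvalues and multiplicities (the geometric multiplicity of λ is n − rank(A − λI), which equals the number of Jordan blocks for λ):
  λ = -1: algebraic multiplicity = 4, geometric multiplicity = 3

Determining the block sizes for each eigenvalue:
  λ = -1: 3 blocks summing to 4 forces exactly one block of size 2 and the rest size 1 → block sizes [2, 1, 1]

Assembling the blocks gives a Jordan form
J =
  [-1,  1,  0,  0]
  [ 0, -1,  0,  0]
  [ 0,  0, -1,  0]
  [ 0,  0,  0, -1]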